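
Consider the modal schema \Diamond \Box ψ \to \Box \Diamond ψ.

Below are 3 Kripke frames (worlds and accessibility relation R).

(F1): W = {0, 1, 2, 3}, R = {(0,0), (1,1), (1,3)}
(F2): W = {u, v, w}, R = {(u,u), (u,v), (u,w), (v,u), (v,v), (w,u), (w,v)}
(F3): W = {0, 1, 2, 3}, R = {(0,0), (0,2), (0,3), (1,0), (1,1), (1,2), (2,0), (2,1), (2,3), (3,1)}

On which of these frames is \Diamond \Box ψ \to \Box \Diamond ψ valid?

(F2)

This is the axiom for convergence; its first-order frame correspondent is \forall x \forall y \forall z (Rxy \wedge Rxz \to \exists w (Ryw \wedge Rzw)).
(F1): fails — R11 and R13 but 1 and 3 have no common successor.
(F2): condition met.
(F3): fails — R00 and R03 but 0 and 3 have no common successor.
Valid on: (F2).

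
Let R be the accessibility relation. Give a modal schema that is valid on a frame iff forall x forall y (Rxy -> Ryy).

The condition is shift-reflexivity. The T□ schema □(□ψ → ψ) defines it.
Suppose □(□ψ→ψ) is valid. Take Rxy and set V(ψ)={w : Ryw}. Then at y, □ψ holds; since □(□ψ→ψ) at x, □ψ→ψ at y, so ψ at y, i.e. Ryy.

□(□ψ → ψ)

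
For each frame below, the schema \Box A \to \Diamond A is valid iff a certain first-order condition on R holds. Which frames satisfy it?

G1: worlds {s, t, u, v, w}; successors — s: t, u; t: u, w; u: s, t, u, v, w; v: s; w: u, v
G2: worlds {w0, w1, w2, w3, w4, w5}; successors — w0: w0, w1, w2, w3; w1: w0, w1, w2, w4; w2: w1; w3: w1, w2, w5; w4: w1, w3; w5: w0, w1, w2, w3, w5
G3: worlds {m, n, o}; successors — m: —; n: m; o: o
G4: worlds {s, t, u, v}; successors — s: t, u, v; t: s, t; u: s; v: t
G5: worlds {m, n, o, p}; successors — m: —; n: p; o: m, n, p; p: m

This is the axiom for seriality; its first-order frame correspondent is \forall x \exists y Rxy.
G1: holds.
G2: holds.
G3: fails — world m has no successor.
G4: holds.
G5: fails — world m has no successor.
Valid on: G1, G2, G4.

G1, G2, G4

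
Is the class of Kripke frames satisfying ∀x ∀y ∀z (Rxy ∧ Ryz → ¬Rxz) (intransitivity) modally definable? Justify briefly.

Any modally definable frame class is closed under surjective bounded morphisms.
The 5-cycle (worlds w0,w1,w2,w3,w4 with w0→w1→w2→w3→w4→w0) is intransitive. Mapping every world to a single reflexive point • is a surjective bounded morphism; the reflexive point is not intransitive (R••∧R•• but R••).
So the class is not modally definable.

Not modally definable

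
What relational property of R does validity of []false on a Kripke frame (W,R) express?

□⊥ is valid iff no world has any successor (otherwise □⊥ fails at any world with one).
Conversely, any frame satisfying forall x forall y ~Rxy validates the schema.
So the correspondent is emptiness of R.

emptiness of R: forall x forall y ~Rxy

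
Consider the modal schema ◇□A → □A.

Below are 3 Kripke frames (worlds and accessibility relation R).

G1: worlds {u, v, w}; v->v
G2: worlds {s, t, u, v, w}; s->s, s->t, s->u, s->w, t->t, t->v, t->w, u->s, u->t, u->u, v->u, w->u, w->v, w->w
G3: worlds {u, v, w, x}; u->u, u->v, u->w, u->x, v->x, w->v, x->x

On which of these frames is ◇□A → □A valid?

The schema corresponds to the Euclidean property: ∀x ∀y ∀z (Rxy ∧ Rxz → Ryz).
G1: satisfies the condition.
G2: fails — Rsw and Rss but not Rws.
G3: fails — Ruv and Ruv but not Rvv.

G1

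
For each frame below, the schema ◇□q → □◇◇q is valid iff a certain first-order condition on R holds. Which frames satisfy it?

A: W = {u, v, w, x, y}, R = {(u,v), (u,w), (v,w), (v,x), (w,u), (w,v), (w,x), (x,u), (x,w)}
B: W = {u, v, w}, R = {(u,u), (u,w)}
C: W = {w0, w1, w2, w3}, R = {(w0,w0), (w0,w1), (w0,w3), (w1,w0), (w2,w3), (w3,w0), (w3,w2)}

This is the axiom for a generalized confluence (Geach) condition; its first-order frame correspondent is ∀x ∀y ∀z ((xRy ∧ xRz) → ∃w (yRw ∧ zR²w)).
A: ✓.
B: fails — uRu, uRw but no t with uRt and wR²t.
C: fails — w3Rw2, w3Rw2 but no w with w2Rw and w2R²w.

A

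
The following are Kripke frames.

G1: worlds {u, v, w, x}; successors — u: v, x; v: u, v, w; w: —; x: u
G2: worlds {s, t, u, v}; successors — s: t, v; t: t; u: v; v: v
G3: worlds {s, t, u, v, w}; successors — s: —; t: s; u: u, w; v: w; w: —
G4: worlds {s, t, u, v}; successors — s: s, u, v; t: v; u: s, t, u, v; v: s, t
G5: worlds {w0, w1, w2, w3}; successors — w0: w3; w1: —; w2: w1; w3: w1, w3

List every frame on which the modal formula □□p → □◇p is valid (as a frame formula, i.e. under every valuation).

G2, G4

The schema corresponds to a generalized confluence (Geach) condition: ∀x ∀z (xRz → ∃w (xR²w ∧ zRw)).
G1: fails — vRw but no t with vR²t and wRt.
G2: satisfies the condition.
G3: fails — tRs but no w* with tR²w* and sRw*.
G4: satisfies the condition.
G5: fails — w2Rw1 but no w with w2R²w and w1Rw.
Valid on: G2, G4.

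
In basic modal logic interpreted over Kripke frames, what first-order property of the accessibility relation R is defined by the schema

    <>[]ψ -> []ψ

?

This schema is equivalent to the 5 axiom ◇ψ → □◇ψ.
It corresponds to the Euclidean property: forall x forall y forall z (Rxy & Rxz -> Ryz).

the Euclidean property: forall x forall y forall z (Rxy & Rxz -> Ryz)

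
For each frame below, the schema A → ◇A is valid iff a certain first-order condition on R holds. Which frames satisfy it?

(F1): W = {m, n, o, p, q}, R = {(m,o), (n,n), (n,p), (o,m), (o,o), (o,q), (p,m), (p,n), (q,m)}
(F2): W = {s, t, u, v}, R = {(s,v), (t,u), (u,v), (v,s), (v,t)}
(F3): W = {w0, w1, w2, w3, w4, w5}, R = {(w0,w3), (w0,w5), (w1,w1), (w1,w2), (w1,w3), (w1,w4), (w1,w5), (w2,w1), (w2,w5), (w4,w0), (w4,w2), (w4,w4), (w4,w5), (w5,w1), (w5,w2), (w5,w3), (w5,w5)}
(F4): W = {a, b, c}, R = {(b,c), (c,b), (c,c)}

none

The schema corresponds to reflexivity: ∀x Rxx.
(F1): fails — world m does not see itself.
(F2): fails — world s does not see itself.
(F3): fails — world w0 does not see itself.
(F4): fails — world a does not see itself.
Valid on no frame.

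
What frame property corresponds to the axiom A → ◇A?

Reflexivity

This schema is equivalent to the T axiom □A → A.
Its frame correspondent is reflexivity — ∀x Rxx.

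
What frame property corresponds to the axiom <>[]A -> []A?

Equivalently (dual form): ◇A → □◇A.
Suppose ◇A→□◇A is valid. Take Rxy, Rxz and set V(A)={y}. Then ◇A at x, so □◇A at x, so ◇A at z, so some w with Rzw has A; w=y, i.e. Rzy. By symmetry of the argument, Ryz.
The converse is a direct semantic check.
So the correspondent is the Euclidean property.

The Euclidean property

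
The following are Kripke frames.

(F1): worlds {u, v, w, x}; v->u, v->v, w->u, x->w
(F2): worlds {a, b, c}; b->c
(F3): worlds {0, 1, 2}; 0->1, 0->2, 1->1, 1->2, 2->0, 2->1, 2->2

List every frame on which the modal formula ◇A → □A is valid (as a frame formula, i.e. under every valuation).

This is the axiom for partial functionality; its first-order frame correspondent is ∀x ∀y ∀z (Rxy ∧ Rxz → y = z).
(F1): fails — v sees both u and v.
(F2): condition met.
(F3): fails — 0 sees both 1 and 2.

(F2)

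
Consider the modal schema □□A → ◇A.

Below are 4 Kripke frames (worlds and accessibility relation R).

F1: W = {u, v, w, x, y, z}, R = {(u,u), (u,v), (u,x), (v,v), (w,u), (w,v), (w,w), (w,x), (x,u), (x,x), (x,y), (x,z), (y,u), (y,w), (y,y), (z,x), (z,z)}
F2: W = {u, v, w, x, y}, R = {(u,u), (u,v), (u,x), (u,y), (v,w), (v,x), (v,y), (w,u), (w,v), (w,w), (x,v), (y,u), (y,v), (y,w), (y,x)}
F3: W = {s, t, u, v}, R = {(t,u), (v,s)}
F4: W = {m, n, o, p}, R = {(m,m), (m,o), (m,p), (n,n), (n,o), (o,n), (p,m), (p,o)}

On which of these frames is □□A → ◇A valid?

Frame correspondent (Sahlqvist): ∀x ∃w (xR²w ∧ xRw) — i.e. a generalized confluence (Geach) condition.
F1: satisfies the condition.
F2: fails — at x but no t with xR²t and xRt.
F3: fails — at s but no w with sR²w and sRw.
F4: satisfies the condition.

F1, F4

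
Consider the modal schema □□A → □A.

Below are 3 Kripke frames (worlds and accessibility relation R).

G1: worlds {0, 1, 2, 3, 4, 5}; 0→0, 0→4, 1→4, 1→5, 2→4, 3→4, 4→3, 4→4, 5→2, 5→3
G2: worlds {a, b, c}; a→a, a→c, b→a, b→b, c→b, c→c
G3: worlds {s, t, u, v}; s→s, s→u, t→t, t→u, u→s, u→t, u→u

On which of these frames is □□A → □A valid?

G2, G3

Frame correspondent (Sahlqvist): ∀x ∀y (Rxy → ∃z (Rxz ∧ Rzy)) — i.e. density.
G1: fails — R53 but no z with R5z and Rz3.
G2: condition met.
G3: condition met.
Valid on: G2, G3.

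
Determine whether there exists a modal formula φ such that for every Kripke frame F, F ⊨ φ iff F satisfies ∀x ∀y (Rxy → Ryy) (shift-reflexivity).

Yes, by □(□q → q)

The condition is shift-reflexivity. A defining modal formula is □(□q → q).
Suppose □(□q→q) is valid. Take Rxy and set V(q)={w : Ryw}. Then at y, □q holds; since □(□q→q) at x, □q→q at y, so q at y, i.e. Ryy.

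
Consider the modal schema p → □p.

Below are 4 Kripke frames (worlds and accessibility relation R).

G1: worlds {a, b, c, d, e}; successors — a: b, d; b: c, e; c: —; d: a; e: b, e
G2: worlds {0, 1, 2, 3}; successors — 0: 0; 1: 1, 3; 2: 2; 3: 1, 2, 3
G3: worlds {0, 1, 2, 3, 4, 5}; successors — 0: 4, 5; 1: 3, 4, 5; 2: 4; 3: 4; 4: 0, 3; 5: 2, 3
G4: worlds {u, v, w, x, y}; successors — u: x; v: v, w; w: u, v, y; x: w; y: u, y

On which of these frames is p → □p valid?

none

The schema corresponds to a generalized confluence (Geach) condition: ∀x ∀z (xRz → ∃w (x = w ∧ z = w)).
G1: fails — aRb but a ≠ b.
G2: fails — 1R3 but 1 ≠ 3.
G3: fails — 0R4 but 0 ≠ 4.
G4: fails — uRx but u ≠ x.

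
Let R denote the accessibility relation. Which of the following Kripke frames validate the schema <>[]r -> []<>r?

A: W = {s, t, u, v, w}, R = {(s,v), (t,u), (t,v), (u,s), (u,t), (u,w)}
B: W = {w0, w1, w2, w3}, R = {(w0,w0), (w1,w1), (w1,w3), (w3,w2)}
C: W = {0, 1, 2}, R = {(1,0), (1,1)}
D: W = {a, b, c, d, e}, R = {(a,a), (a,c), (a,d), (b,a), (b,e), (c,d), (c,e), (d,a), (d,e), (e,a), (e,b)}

D

Frame correspondent (Sahlqvist): forall x forall y forall z (Rxy & Rxz -> exists w (Ryw & Rzw)) — i.e. convergence.
A: fails — Rsv and Rsv but v and v have no common successor.
B: fails — Rw1w1 and Rw1w3 but w1 and w3 have no common successor.
C: fails — R10 and R10 but 0 and 0 have no common successor.
D: holds.
Valid on: D.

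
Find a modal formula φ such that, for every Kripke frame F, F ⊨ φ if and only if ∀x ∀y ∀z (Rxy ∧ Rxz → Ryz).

This is the Euclidean property; the standard corresponding axiom is 5: ◇s → □◇s.
Suppose ◇s→□◇s is valid. Take Rxy, Rxz and set V(s)={y}. Then ◇s at x, so □◇s at x, so ◇s at z, so some w with Rzw has s; w=y, i.e. Rzy. By symmetry of the argument, Ryz.

◇s → □◇s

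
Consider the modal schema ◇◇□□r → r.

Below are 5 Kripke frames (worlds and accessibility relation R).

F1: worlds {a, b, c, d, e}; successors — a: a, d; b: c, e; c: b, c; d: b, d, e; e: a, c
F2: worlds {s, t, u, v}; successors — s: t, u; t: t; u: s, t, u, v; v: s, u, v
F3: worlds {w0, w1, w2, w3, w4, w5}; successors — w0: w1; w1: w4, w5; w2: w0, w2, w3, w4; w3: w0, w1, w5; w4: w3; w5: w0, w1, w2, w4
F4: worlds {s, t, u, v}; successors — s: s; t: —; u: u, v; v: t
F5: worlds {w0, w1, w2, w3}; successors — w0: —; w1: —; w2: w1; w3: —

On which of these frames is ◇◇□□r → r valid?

The schema corresponds to a generalized confluence (Geach) condition: ∀x ∀y (xR²y → ∃w (yR²w ∧ x = w)).
F1: fails — dR²b but no w with bR²w and d=w.
F2: fails — sR²t but no w with tR²w and s=w.
F3: fails — w1R²w0 but no w with w0R²w and w1=w.
F4: fails — uR²t but no w with tR²w and u=w.
F5: satisfies the condition.
Valid on: F5.

F5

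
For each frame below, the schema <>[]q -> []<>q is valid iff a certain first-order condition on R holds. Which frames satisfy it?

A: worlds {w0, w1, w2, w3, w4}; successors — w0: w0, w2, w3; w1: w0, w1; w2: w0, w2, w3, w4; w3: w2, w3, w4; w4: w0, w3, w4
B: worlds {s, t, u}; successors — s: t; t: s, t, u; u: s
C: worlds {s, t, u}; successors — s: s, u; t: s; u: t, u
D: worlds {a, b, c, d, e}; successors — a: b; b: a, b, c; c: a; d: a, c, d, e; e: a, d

A

The schema corresponds to convergence: forall x forall y forall z (Rxy & Rxz -> exists w (Ryw & Rzw)).
A: satisfies the condition.
B: fails — Rts and Rtu but s and u have no common successor.
C: fails — Rut and Ruu but t and u have no common successor.
D: fails — Rbc and Rba but c and a have no common successor.
Valid on: A.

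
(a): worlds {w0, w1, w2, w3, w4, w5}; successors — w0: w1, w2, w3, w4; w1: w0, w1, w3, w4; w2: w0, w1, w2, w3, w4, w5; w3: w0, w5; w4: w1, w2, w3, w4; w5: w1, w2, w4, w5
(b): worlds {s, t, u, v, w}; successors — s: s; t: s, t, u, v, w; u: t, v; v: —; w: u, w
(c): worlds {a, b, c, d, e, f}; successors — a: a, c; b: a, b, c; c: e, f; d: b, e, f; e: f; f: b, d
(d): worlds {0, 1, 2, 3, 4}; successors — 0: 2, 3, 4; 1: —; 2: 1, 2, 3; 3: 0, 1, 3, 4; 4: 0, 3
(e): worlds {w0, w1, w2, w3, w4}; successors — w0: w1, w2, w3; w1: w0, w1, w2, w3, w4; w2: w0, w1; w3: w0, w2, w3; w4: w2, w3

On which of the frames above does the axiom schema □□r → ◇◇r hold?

(a), (c), (e)

The schema corresponds to a generalized confluence (Geach) condition: ∀x ∃w (xR²w ∧ xR²w).
(a): ✓.
(b): fails — at v but no w* with vR²w* and vR²w*.
(c): ✓.
(d): fails — at 1 but no w with 1R²w and 1R²w.
(e): ✓.
Valid on: (a), (c), (e).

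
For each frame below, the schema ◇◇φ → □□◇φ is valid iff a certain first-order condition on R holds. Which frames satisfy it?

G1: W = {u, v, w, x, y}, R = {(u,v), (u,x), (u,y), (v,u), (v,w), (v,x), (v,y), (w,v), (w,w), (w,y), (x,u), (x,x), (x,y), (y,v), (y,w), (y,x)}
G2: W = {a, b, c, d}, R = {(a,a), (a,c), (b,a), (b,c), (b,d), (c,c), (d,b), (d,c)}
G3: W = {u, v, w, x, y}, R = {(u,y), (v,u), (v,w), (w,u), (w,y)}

none

This is the axiom for a generalized confluence (Geach) condition; its first-order frame correspondent is ∀x ∀y ∀z ((xR²y ∧ xR²z) → ∃w (y = w ∧ zRw)).
G1: fails — uR²u, uR²u but no t with u=t and uRt.
G2: fails — aR²a, aR²c but no w with a=w and cRw.
G3: fails — vR²u, vR²u but no t with u=t and uRt.
Valid on no frame.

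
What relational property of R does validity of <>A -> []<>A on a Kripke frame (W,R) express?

This is the 5 axiom.
It corresponds to the Euclidean property: forall x forall y forall z (Rxy & Rxz -> Ryz).

the Euclidean property: forall x forall y forall z (Rxy & Rxz -> Ryz)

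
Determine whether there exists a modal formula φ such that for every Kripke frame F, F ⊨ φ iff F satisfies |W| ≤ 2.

No

Modal frame validity is preserved under disjoint unions.
Any modal formula valid on each of 3 disjoint one-world frames is valid on their disjoint union (validity is preserved under disjoint unions). Each one-world frame has |W|=1≤2, but the union has |W|=3.
So no modal formula (or set of formulas) defines exactly the |W|≤2 frames.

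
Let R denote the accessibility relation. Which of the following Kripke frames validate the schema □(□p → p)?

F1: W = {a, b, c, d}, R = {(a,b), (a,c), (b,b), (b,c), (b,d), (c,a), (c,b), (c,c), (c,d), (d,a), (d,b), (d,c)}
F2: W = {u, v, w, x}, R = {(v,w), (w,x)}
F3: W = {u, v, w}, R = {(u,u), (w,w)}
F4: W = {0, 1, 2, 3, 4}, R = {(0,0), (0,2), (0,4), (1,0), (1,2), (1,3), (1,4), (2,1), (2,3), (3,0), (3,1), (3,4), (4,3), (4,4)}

F3

This is the axiom for shift-reflexivity; its first-order frame correspondent is ∀x ∀y (Rxy → Ryy).
F1: fails — Rcd but not Rdd.
F2: fails — Rwx but not Rxx.
F3: holds.
F4: fails — R02 but not R22.
Valid on: F3.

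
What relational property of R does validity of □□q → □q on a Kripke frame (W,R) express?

density: ∀x ∀y (Rxy → ∃z (Rxz ∧ Rzy))

Suppose □□q→□q is valid. Take Rxy and set V(q)={w : xR²w}. Then □□q at x, so □q at x, so q at y, i.e. ∃z(Rxz∧Rzy).
Conversely, on a frame with density the schema holds at every world under every valuation.
Frame condition: ∀x ∀y (Rxy → ∃z (Rxz ∧ Rzy)).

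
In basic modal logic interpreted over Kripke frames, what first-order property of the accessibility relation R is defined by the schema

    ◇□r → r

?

Symmetry

This is frame-equivalent to r → □◇r (substitute ¬r for r and contrapose).
Suppose r→□◇r is valid. Take Rxy and set V(r)={x}. Then r at x, so □◇r at x, so ◇r at y, so some z with Ryz has r; z=x, i.e. Ryx.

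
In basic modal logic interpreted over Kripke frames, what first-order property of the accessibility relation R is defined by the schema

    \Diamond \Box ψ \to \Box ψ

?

This is frame-equivalent to ◇ψ → □◇ψ (substitute ¬ψ for ψ and contrapose).
Suppose ◇ψ→□◇ψ is valid. Take Rxy, Rxz and set V(ψ)={y}. Then ◇ψ at x, so □◇ψ at x, so ◇ψ at z, so some w with Rzw has ψ; w=y, i.e. Rzy. By symmetry of the argument, Ryz.

the Euclidean property: \forall x \forall y \forall z (Rxy \wedge Rxz \to Ryz)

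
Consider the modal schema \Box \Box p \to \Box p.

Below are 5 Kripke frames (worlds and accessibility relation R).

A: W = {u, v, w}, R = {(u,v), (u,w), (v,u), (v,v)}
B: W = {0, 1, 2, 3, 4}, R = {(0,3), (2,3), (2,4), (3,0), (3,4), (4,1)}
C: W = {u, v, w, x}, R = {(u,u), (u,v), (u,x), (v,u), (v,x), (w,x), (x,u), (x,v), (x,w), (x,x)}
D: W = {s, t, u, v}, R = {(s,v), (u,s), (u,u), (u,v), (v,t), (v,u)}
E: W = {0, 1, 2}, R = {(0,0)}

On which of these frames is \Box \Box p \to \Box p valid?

The schema corresponds to density: \forall x \forall y (Rxy \to \exists z (Rxz \wedge Rzy)).
A: fails — Ruw but no z with Ruz and Rzw.
B: fails — R34 but no z with R3z and Rz4.
C: holds.
D: fails — Rvt but no z with Rvz and Rzt.
E: holds.
Valid on: C, E.

C, E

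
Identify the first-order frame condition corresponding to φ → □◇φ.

Suppose φ→□◇φ is valid. Take Rxy and set V(φ)={x}. Then φ at x, so □◇φ at x, so ◇φ at y, so some z with Ryz has φ; z=x, i.e. Ryx.
The converse is a direct semantic check.
Frame condition: ∀x ∀y (Rxy → Ryx).

symmetry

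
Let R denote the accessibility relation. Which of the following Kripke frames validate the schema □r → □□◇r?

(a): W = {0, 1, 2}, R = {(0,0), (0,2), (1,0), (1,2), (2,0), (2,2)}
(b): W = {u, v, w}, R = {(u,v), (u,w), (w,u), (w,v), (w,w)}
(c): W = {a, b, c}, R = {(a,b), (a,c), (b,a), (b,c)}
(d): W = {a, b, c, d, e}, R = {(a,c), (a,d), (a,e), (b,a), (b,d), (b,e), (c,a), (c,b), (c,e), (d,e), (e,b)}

(a)

This is the axiom for a generalized confluence (Geach) condition; its first-order frame correspondent is ∀x ∀z (xR²z → ∃w (xRw ∧ zRw)).
(a): ✓.
(b): fails — uR²v but no t with uRt and vRt.
(c): fails — aR²c but no w with aRw and cRw.
(d): fails — aR²e but no w with aRw and eRw.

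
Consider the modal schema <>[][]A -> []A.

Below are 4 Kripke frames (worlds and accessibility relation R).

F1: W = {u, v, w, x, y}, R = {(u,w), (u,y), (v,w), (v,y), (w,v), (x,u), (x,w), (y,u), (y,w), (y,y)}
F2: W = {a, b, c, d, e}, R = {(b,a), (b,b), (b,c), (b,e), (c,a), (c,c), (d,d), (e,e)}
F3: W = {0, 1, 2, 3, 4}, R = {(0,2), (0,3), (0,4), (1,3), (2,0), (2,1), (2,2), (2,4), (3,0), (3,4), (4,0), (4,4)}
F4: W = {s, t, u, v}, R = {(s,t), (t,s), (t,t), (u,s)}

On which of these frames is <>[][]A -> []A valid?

F4

Frame correspondent (Sahlqvist): forall x forall y forall z ((xRy & xRz) -> exists w (y R^2 w & z = w)) — i.e. a generalized confluence (Geach) condition.
F1: fails — xRw, xRu but no t with wR²t and u=t.
F2: fails — bRa, bRa but no w with aR²w and a=w.
F3: fails — 2R1, 2R1 but no w with 1R²w and 1=w.
F4: ✓.
Valid on: F4.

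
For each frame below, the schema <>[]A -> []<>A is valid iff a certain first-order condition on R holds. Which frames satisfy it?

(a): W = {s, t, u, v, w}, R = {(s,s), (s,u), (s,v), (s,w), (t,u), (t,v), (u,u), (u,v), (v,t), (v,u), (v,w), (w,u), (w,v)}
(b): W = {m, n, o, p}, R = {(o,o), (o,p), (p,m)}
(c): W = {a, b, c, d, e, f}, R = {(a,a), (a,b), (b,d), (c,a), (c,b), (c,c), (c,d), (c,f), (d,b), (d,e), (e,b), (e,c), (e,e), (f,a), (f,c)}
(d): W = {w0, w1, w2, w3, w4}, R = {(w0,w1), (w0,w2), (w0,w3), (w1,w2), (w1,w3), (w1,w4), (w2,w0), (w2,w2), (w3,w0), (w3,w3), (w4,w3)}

This is the axiom for convergence; its first-order frame correspondent is forall x forall y forall z (Rxy & Rxz -> exists w (Ryw & Rzw)).
(a): condition met.
(b): fails — Roo and Rop but o and p have no common successor.
(c): fails — Rab and Raa but b and a have no common successor.
(d): fails — Rw1w2 and Rw1w4 but w2 and w4 have no common successor.
Valid on: (a).

(a)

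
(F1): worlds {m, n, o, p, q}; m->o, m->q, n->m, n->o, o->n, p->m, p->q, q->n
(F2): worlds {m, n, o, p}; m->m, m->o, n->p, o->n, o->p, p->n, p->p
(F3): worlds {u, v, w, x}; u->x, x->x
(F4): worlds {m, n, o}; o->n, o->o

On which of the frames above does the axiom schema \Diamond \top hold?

The schema corresponds to seriality: \forall x \exists y Rxy.
(F1): condition met.
(F2): condition met.
(F3): fails — world v has no successor.
(F4): fails — world m has no successor.

(F1), (F2)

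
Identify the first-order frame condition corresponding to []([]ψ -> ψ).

Suppose □(□ψ→ψ) is valid. Take Rxy and set V(ψ)={w : Ryw}. Then at y, □ψ holds; since □(□ψ→ψ) at x, □ψ→ψ at y, so ψ at y, i.e. Ryy.

Shift-reflexivity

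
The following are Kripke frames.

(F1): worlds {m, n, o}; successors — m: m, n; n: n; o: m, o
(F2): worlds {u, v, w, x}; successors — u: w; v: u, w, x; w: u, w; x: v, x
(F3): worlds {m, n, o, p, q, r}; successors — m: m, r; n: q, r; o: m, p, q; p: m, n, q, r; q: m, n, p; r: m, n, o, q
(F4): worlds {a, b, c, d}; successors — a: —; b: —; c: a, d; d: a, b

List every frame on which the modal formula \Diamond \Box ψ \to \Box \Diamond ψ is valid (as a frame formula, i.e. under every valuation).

The schema corresponds to convergence: \forall x \forall y \forall z (Rxy \wedge Rxz \to \exists w (Ryw \wedge Rzw)).
(F1): condition met.
(F2): fails — Rvw and Rvx but w and x have no common successor.
(F3): fails — Rpn and Rpq but n and q have no common successor.
(F4): fails — Rca and Rca but a and a have no common successor.
Valid on: (F1).

(F1)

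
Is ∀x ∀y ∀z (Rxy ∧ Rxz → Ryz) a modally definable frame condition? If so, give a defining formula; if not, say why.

Yes: it is the Euclidean property, defined by the 5 schema ◇q → □◇q.

Definable; ◇q → □◇q defines it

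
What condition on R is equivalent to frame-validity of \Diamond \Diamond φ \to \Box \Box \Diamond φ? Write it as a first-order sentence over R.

This is a Sahlqvist (Geach-type) schema ◇^2□^0φ → □^2◇^1φ.
Minimal-valuation argument: fix x; take any y with xR^2y and any z with xR^2z. Set V(φ) to the set of worlds R-reachable from y in exactly 0 steps. Then □^0φ holds at y, so the antecedent holds at x; validity forces ◇^1φ at z, giving a w with zR^1w and yR^0w.
First-order correspondent: \forall x \forall y \forall z ((x R^2 y \wedge x R^2 z) \to \exists w (y = w \wedge zRw)).

\forall x \forall y \forall z ((x R^2 y \wedge x R^2 z) \to \exists w (y = w \wedge zRw))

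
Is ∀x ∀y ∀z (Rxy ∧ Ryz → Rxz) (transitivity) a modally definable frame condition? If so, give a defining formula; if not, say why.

Yes: it is transitivity, defined by the 4 schema □p → □□p.
Suppose □p→□□p is valid. Take Rxy, Ryz and set V(p)={w : Rxw}. Then □p at x, so □□p at x, so □p at y, so p at z, i.e. Rxz.

Yes, by □p → □□p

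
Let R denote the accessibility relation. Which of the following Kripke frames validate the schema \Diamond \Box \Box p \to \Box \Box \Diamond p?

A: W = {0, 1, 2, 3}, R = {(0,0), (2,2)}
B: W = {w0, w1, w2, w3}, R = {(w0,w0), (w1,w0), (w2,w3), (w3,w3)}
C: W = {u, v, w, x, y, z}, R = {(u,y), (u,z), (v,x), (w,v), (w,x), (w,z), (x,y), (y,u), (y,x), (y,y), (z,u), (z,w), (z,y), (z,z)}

Frame correspondent (Sahlqvist): \forall x \forall y \forall z ((xRy \wedge x R^2 z) \to \exists w (y R^2 w \wedge zRw)) — i.e. a generalized confluence (Geach) condition.
A: condition met.
B: condition met.
C: fails — wRv, wR²w but no t with vR²t and wRt.
Valid on: A, B.

A, B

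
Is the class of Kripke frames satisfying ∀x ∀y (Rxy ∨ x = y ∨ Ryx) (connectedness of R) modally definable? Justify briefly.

No

Modal frame validity is preserved under disjoint unions.
Take 2 disjoint single-world reflexive frames: each is trivially connected, but their disjoint union has 2 worlds with no edge between distinct components, so it is not connected.
So the class is not modally definable.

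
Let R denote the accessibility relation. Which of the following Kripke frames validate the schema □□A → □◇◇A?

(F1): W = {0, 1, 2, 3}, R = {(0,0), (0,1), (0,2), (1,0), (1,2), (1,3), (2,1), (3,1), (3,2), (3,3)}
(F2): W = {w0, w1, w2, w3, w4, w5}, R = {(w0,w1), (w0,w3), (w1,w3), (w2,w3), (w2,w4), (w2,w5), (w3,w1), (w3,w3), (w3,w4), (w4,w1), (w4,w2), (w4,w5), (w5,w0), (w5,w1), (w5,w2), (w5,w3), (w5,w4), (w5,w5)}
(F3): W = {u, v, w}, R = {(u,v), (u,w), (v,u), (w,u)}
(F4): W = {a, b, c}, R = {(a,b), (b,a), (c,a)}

(F1), (F2)

The schema corresponds to a generalized confluence (Geach) condition: ∀x ∀z (xRz → ∃w (xR²w ∧ zR²w)).
(F1): holds.
(F2): holds.
(F3): fails — uRv but no t with uR²t and vR²t.
(F4): fails — aRb but no w with aR²w and bR²w.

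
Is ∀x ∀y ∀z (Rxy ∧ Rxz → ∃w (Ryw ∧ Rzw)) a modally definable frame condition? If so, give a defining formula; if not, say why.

Definable; ◇□q → □◇q defines it

The condition is convergence. A defining modal formula is ◇□q → □◇q.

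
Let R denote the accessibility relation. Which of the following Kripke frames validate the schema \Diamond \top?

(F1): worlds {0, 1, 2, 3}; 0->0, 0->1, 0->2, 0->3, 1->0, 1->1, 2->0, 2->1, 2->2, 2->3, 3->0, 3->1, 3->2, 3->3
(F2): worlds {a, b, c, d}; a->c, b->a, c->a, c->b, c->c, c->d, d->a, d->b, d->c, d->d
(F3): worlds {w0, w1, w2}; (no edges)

(F1), (F2)

Frame correspondent (Sahlqvist): \forall x \exists y Rxy — i.e. seriality.
(F1): ✓.
(F2): ✓.
(F3): fails — world w0 has no successor.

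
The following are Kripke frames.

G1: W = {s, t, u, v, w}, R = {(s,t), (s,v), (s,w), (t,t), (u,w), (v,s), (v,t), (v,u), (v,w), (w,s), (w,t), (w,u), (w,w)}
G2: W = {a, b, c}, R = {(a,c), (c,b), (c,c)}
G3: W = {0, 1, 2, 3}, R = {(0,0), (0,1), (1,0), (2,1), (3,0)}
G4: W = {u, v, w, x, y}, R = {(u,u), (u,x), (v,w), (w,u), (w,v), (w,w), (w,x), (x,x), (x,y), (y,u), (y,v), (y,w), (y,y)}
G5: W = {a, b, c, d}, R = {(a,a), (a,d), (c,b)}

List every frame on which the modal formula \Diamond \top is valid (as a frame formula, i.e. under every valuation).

The schema corresponds to seriality: \forall x \exists y Rxy.
G1: condition met.
G2: fails — world b has no successor.
G3: condition met.
G4: condition met.
G5: fails — world b has no successor.
Valid on: G1, G3, G4.

G1, G3, G4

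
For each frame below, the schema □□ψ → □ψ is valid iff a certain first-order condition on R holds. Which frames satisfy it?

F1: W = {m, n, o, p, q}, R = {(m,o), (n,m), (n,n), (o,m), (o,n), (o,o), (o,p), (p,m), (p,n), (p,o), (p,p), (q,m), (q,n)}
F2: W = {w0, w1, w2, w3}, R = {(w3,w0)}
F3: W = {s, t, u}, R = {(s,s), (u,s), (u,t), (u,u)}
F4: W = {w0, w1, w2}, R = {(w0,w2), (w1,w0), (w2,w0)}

F1, F3

The schema corresponds to density: ∀x ∀y (Rxy → ∃z (Rxz ∧ Rzy)).
F1: holds.
F2: fails — Rw3w0 but no z with Rw3z and Rzw0.
F3: holds.
F4: fails — Rw0w2 but no z with Rw0z and Rzw2.
Valid on: F1, F3.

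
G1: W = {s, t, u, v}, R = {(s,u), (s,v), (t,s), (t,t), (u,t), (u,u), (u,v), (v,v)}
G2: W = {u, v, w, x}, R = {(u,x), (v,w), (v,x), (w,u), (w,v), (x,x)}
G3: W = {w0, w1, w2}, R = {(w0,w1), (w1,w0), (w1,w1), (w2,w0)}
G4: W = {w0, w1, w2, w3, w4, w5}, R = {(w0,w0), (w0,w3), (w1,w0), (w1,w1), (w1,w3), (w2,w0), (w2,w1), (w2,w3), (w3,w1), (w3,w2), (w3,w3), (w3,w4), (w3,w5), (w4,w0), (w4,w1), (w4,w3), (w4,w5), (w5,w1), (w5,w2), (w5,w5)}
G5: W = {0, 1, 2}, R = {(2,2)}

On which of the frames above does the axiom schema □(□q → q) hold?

G5

The schema corresponds to shift-reflexivity: ∀x ∀y (Rxy → Ryy).
G1: fails — Rts but not Rss.
G2: fails — Rwu but not Ruu.
G3: fails — Rw1w0 but not Rw0w0.
G4: fails — Rw3w4 but not Rw4w4.
G5: satisfies the condition.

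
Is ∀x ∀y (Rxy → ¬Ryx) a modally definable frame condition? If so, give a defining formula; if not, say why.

No — not modally definable

Modal frame validity is preserved under surjective bounded morphisms.
The 3-cycle (worlds s,t,u with s→t→u→s) is asymmetric. Mapping every world to a single reflexive point • is a surjective bounded morphism, and the reflexive point is not asymmetric (R•• but asymmetry requires ¬R••).
So no modal formula (or set of formulas) defines exactly the asymmetric frames.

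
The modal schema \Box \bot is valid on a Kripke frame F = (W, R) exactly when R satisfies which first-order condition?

Emptiness of R

□⊥ is valid iff no world has any successor (otherwise □⊥ fails at any world with one).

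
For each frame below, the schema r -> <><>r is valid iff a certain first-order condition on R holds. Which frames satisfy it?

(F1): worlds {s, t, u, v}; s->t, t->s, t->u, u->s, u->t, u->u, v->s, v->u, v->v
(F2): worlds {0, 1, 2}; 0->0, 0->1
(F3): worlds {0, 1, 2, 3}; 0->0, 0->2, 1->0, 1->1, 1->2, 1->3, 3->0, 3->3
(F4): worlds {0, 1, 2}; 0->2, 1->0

The schema corresponds to a generalized confluence (Geach) condition: forall x exists w (x = w & x R^2 w).
(F1): ✓.
(F2): fails — at 1 but no w with 1=w and 1R²w.
(F3): fails — at 2 but no w with 2=w and 2R²w.
(F4): fails — at 0 but no w with 0=w and 0R²w.

(F1)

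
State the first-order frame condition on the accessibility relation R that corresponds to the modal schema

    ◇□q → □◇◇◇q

∀x ∀y ∀z ((xRy ∧ xRz) → ∃w (yRw ∧ zR³w))

This is a Sahlqvist (Geach-type) schema ◇^1□^1q → □^1◇^3q.
First-order correspondent: ∀x ∀y ∀z ((xRy ∧ xRz) → ∃w (yRw ∧ zR³w)).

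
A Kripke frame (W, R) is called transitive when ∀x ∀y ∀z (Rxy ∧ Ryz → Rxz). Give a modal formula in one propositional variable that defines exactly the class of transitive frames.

□p → □□p

A defining formula is □p → □□p (the 4 axiom).
Suppose □p→□□p is valid. Take Rxy, Ryz and set V(p)={w : Rxw}. Then □p at x, so □□p at x, so □p at y, so p at z, i.e. Rxz.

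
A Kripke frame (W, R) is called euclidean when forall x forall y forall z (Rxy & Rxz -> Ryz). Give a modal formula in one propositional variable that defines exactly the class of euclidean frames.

A defining formula is ◇q → □◇q (the 5 axiom).
Suppose ◇q→□◇q is valid. Take Rxy, Rxz and set V(q)={y}. Then ◇q at x, so □◇q at x, so ◇q at z, so some w with Rzw has q; w=y, i.e. Rzy. By symmetry of the argument, Ryz.

◇q → □◇q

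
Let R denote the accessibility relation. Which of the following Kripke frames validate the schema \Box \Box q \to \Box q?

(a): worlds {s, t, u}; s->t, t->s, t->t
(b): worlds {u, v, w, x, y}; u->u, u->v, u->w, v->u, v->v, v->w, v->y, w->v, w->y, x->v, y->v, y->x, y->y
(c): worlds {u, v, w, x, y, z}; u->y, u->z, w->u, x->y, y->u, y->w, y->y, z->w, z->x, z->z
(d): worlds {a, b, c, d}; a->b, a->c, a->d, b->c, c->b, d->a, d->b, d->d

(a), (b)

The schema corresponds to density: \forall x \forall y (Rxy \to \exists z (Rxz \wedge Rzy)).
(a): holds.
(b): holds.
(c): fails — Rwu but no t with Rwt and Rtu.
(d): fails — Rbc but no z with Rbz and Rzc.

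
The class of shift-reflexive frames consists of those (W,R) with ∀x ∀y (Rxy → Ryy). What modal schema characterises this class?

A defining formula is □(□s → s) (the T□ axiom).
Suppose □(□s→s) is valid. Take Rxy and set V(s)={w : Ryw}. Then at y, □s holds; since □(□s→s) at x, □s→s at y, so s at y, i.e. Ryy.

□(□s → s)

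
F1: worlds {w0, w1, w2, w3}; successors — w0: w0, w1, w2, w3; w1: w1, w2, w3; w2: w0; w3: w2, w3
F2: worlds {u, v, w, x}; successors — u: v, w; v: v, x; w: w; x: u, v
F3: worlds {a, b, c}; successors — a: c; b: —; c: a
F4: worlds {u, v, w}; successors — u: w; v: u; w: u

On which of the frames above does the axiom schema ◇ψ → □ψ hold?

F3, F4

Frame correspondent (Sahlqvist): ∀x ∀y ∀z (Rxy ∧ Rxz → y = z) — i.e. partial functionality.
F1: fails — w0 sees both w0 and w1.
F2: fails — u sees both v and w.
F3: holds.
F4: holds.
Valid on: F3, F4.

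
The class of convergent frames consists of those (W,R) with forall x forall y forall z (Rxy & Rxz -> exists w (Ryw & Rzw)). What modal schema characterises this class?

◇□ψ → □◇ψ

The condition is convergence. The .2 schema ◇□ψ → □◇ψ defines it.
Suppose ◇□ψ→□◇ψ is valid. Take Rxy, Rxz and set V(ψ)={w : Ryw}. Then □ψ at y so ◇□ψ at x, so □◇ψ at x, so ◇ψ at z, giving w with Rzw and Ryw.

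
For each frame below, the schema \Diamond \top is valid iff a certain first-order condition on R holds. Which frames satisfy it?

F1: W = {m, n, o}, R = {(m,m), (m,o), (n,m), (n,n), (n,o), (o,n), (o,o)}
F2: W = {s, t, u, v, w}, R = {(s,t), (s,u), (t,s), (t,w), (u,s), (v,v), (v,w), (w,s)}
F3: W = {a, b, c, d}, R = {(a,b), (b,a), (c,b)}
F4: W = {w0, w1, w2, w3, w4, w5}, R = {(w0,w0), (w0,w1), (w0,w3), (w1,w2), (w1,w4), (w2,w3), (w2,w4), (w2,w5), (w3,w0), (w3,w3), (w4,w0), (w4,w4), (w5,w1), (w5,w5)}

F1, F2, F4

Frame correspondent (Sahlqvist): \forall x \exists y Rxy — i.e. seriality.
F1: condition met.
F2: condition met.
F3: fails — world d has no successor.
F4: condition met.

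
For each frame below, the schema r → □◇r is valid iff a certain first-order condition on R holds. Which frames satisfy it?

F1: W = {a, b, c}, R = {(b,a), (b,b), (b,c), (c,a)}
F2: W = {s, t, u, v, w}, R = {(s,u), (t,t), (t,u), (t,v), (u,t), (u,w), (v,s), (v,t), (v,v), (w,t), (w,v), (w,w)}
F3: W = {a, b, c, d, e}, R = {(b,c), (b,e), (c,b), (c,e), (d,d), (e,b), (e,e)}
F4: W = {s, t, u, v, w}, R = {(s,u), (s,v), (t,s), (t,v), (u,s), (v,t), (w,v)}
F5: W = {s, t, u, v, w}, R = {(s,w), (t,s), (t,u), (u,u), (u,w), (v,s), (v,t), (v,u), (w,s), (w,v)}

none

Frame correspondent (Sahlqvist): ∀x ∀y (Rxy → Ryx) — i.e. symmetry.
F1: fails — Rca but not Rac.
F2: fails — Rwt but not Rtw.
F3: fails — Rce but not Rec.
F4: fails — Rts but not Rst.
F5: fails — Ruw but not Rwu.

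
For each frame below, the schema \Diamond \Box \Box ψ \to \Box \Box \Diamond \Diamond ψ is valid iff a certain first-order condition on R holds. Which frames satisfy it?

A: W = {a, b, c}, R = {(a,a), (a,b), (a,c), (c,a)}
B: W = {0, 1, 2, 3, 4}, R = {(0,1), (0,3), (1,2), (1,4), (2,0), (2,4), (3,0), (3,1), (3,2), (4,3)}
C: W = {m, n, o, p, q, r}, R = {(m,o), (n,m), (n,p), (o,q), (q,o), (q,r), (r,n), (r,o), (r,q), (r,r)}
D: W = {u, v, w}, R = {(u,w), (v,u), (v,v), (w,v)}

Frame correspondent (Sahlqvist): \forall x \forall y \forall z ((xRy \wedge x R^2 z) \to \exists w (y R^2 w \wedge z R^2 w)) — i.e. a generalized confluence (Geach) condition.
A: fails — aRa, aR²b but no w with aR²w and bR²w.
B: ✓.
C: fails — nRm, nR²o but no w with mR²w and oR²w.
D: ✓.
Valid on: B, D.

B, D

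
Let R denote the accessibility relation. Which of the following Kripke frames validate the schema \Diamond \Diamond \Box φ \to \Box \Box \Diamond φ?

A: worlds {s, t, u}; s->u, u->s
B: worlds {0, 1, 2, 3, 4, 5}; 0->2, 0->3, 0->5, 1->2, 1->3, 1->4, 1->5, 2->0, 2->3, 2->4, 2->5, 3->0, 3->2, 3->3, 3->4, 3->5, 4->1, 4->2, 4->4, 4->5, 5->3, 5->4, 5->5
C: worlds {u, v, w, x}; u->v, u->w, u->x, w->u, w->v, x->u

The schema corresponds to a generalized confluence (Geach) condition: \forall x \forall y \forall z ((x R^2 y \wedge x R^2 z) \to \exists w (yRw \wedge zRw)).
A: ✓.
B: ✓.
C: fails — uR²u, uR²v but no t with uRt and vRt.
Valid on: A, B.

A, B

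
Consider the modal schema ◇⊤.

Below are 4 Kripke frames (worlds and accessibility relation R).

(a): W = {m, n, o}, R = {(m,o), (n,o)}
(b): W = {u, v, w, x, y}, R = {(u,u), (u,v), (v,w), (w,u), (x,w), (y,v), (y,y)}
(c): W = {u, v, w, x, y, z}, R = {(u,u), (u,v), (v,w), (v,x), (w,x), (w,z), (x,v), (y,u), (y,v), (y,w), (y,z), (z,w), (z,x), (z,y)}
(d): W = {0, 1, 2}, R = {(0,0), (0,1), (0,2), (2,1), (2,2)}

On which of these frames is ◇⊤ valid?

This is the axiom for seriality; its first-order frame correspondent is ∀x ∃y Rxy.
(a): fails — world o has no successor.
(b): condition met.
(c): condition met.
(d): fails — world 1 has no successor.
Valid on: (b), (c).

(b), (c)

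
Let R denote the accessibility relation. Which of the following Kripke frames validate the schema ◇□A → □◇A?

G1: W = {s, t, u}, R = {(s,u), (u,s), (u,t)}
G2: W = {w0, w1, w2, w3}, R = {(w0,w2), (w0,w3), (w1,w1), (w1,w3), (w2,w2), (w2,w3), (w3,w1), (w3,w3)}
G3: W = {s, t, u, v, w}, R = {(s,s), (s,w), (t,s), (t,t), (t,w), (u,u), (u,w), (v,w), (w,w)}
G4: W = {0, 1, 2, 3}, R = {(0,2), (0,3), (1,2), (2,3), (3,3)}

Frame correspondent (Sahlqvist): ∀x ∀y ∀z (Rxy ∧ Rxz → ∃w (Ryw ∧ Rzw)) — i.e. convergence.
G1: fails — Rus and Rut but s and t have no common successor.
G2: ✓.
G3: ✓.
G4: ✓.

G2, G3, G4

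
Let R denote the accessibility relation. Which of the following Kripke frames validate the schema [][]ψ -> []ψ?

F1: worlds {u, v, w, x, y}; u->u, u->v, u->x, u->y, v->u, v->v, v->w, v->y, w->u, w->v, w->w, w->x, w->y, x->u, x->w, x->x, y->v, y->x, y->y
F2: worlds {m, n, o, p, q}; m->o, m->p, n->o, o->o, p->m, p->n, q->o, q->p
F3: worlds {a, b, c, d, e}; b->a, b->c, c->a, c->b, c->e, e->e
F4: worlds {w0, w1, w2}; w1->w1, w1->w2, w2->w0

Frame correspondent (Sahlqvist): forall x forall y (Rxy -> exists z (Rxz & Rzy)) — i.e. density.
F1: holds.
F2: fails — Rpm but no z with Rpz and Rzm.
F3: fails — Rbc but no z with Rbz and Rzc.
F4: fails — Rw2w0 but no z with Rw2z and Rzw0.
Valid on: F1.

F1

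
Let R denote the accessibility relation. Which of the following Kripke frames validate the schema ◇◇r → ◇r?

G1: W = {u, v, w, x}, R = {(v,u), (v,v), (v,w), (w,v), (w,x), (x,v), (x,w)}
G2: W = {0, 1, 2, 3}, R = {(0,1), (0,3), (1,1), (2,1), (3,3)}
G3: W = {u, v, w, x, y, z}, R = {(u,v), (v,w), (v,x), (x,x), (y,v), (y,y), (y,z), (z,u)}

This is the axiom for transitivity; its first-order frame correspondent is ∀x ∀y ∀z (Rxy ∧ Ryz → Rxz).
G1: fails — Rxw and Rwx but not Rxx.
G2: holds.
G3: fails — Ruv and Rvw but not Ruw.

G2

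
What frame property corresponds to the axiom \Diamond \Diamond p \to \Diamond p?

This is a form of the 4 axiom.
It corresponds to transitivity: \forall x \forall y \forall z (Rxy \wedge Ryz \to Rxz).

Transitivity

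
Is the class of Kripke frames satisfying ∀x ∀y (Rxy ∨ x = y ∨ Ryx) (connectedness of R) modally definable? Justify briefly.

Not definable by any modal formula

If a class were modally definable it would be closed under disjoint unions (Goldblatt–Thomason).
Take 4 disjoint single-world reflexive frames: each is trivially connected, but their disjoint union has 4 worlds with no edge between distinct components, so it is not connected.
Hence connectedness of R is not modally definable.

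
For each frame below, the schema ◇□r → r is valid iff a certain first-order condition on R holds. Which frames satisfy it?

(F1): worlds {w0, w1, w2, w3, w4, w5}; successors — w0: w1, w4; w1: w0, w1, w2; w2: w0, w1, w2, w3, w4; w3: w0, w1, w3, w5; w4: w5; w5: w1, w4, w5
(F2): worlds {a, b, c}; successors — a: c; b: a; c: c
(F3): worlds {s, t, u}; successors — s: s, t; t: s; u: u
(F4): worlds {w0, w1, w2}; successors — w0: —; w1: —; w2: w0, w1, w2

The schema corresponds to symmetry: ∀x ∀y (Rxy → Ryx).
(F1): fails — Rw0w4 but not Rw4w0.
(F2): fails — Rac but not Rca.
(F3): satisfies the condition.
(F4): fails — Rw2w0 but not Rw0w2.
Valid on: (F3).

(F3)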